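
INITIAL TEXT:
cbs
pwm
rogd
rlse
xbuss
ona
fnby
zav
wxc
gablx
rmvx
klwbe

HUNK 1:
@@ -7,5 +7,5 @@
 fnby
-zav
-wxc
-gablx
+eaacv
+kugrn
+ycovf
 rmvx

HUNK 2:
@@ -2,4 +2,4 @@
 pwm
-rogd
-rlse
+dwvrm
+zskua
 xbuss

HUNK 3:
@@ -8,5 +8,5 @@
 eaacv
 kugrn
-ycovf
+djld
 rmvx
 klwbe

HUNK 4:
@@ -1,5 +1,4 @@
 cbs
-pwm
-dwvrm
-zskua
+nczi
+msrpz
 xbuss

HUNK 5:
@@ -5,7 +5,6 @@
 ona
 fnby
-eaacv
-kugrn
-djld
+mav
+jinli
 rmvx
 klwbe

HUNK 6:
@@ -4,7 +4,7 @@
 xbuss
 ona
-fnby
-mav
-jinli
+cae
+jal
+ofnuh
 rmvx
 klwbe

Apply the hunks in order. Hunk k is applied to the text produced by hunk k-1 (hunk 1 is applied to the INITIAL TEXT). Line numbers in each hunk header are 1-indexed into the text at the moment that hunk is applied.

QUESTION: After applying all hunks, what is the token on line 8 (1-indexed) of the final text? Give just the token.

Answer: ofnuh

Derivation:
Hunk 1: at line 7 remove [zav,wxc,gablx] add [eaacv,kugrn,ycovf] -> 12 lines: cbs pwm rogd rlse xbuss ona fnby eaacv kugrn ycovf rmvx klwbe
Hunk 2: at line 2 remove [rogd,rlse] add [dwvrm,zskua] -> 12 lines: cbs pwm dwvrm zskua xbuss ona fnby eaacv kugrn ycovf rmvx klwbe
Hunk 3: at line 8 remove [ycovf] add [djld] -> 12 lines: cbs pwm dwvrm zskua xbuss ona fnby eaacv kugrn djld rmvx klwbe
Hunk 4: at line 1 remove [pwm,dwvrm,zskua] add [nczi,msrpz] -> 11 lines: cbs nczi msrpz xbuss ona fnby eaacv kugrn djld rmvx klwbe
Hunk 5: at line 5 remove [eaacv,kugrn,djld] add [mav,jinli] -> 10 lines: cbs nczi msrpz xbuss ona fnby mav jinli rmvx klwbe
Hunk 6: at line 4 remove [fnby,mav,jinli] add [cae,jal,ofnuh] -> 10 lines: cbs nczi msrpz xbuss ona cae jal ofnuh rmvx klwbe
Final line 8: ofnuh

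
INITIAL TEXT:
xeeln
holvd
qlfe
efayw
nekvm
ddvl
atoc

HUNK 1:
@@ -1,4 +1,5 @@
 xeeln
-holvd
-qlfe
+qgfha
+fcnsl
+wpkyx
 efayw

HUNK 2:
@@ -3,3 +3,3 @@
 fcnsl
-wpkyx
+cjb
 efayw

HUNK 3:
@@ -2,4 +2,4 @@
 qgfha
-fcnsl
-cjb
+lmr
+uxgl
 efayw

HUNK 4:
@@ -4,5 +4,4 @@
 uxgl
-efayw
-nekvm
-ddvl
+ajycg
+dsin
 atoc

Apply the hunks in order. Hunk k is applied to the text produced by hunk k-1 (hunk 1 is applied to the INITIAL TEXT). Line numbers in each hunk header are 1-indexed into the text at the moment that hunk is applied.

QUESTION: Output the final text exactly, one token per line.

Hunk 1: at line 1 remove [holvd,qlfe] add [qgfha,fcnsl,wpkyx] -> 8 lines: xeeln qgfha fcnsl wpkyx efayw nekvm ddvl atoc
Hunk 2: at line 3 remove [wpkyx] add [cjb] -> 8 lines: xeeln qgfha fcnsl cjb efayw nekvm ddvl atoc
Hunk 3: at line 2 remove [fcnsl,cjb] add [lmr,uxgl] -> 8 lines: xeeln qgfha lmr uxgl efayw nekvm ddvl atoc
Hunk 4: at line 4 remove [efayw,nekvm,ddvl] add [ajycg,dsin] -> 7 lines: xeeln qgfha lmr uxgl ajycg dsin atoc

Answer: xeeln
qgfha
lmr
uxgl
ajycg
dsin
atoc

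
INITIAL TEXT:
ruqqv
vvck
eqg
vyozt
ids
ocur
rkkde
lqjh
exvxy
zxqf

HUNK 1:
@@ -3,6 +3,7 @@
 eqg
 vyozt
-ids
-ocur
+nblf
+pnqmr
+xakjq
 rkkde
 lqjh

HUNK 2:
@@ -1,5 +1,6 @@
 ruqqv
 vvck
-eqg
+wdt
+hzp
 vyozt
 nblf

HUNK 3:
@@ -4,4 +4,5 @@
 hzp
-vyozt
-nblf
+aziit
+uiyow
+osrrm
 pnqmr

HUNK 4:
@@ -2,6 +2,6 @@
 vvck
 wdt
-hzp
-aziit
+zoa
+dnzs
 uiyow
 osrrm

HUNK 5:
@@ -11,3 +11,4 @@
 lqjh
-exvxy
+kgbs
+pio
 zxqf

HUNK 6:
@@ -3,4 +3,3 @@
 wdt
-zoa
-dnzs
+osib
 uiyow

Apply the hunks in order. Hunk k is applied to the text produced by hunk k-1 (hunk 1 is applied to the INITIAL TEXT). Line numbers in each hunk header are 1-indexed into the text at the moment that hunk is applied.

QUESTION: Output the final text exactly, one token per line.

Answer: ruqqv
vvck
wdt
osib
uiyow
osrrm
pnqmr
xakjq
rkkde
lqjh
kgbs
pio
zxqf

Derivation:
Hunk 1: at line 3 remove [ids,ocur] add [nblf,pnqmr,xakjq] -> 11 lines: ruqqv vvck eqg vyozt nblf pnqmr xakjq rkkde lqjh exvxy zxqf
Hunk 2: at line 1 remove [eqg] add [wdt,hzp] -> 12 lines: ruqqv vvck wdt hzp vyozt nblf pnqmr xakjq rkkde lqjh exvxy zxqf
Hunk 3: at line 4 remove [vyozt,nblf] add [aziit,uiyow,osrrm] -> 13 lines: ruqqv vvck wdt hzp aziit uiyow osrrm pnqmr xakjq rkkde lqjh exvxy zxqf
Hunk 4: at line 2 remove [hzp,aziit] add [zoa,dnzs] -> 13 lines: ruqqv vvck wdt zoa dnzs uiyow osrrm pnqmr xakjq rkkde lqjh exvxy zxqf
Hunk 5: at line 11 remove [exvxy] add [kgbs,pio] -> 14 lines: ruqqv vvck wdt zoa dnzs uiyow osrrm pnqmr xakjq rkkde lqjh kgbs pio zxqf
Hunk 6: at line 3 remove [zoa,dnzs] add [osib] -> 13 lines: ruqqv vvck wdt osib uiyow osrrm pnqmr xakjq rkkde lqjh kgbs pio zxqf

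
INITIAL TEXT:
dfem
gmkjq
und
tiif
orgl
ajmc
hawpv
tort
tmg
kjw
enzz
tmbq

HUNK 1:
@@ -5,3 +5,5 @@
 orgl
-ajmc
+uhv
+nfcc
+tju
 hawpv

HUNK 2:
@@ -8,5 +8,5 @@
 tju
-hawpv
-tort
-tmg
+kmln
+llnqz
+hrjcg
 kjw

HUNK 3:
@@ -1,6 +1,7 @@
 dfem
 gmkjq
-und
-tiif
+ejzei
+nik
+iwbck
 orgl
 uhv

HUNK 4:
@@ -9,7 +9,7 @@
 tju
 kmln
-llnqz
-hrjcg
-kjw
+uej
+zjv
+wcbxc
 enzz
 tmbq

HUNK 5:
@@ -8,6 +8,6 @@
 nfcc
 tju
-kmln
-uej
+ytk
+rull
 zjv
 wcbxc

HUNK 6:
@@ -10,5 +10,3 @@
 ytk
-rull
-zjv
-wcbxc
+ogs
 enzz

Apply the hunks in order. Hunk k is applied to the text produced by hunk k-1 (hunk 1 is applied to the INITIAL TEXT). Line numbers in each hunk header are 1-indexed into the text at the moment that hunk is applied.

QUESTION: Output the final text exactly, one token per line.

Hunk 1: at line 5 remove [ajmc] add [uhv,nfcc,tju] -> 14 lines: dfem gmkjq und tiif orgl uhv nfcc tju hawpv tort tmg kjw enzz tmbq
Hunk 2: at line 8 remove [hawpv,tort,tmg] add [kmln,llnqz,hrjcg] -> 14 lines: dfem gmkjq und tiif orgl uhv nfcc tju kmln llnqz hrjcg kjw enzz tmbq
Hunk 3: at line 1 remove [und,tiif] add [ejzei,nik,iwbck] -> 15 lines: dfem gmkjq ejzei nik iwbck orgl uhv nfcc tju kmln llnqz hrjcg kjw enzz tmbq
Hunk 4: at line 9 remove [llnqz,hrjcg,kjw] add [uej,zjv,wcbxc] -> 15 lines: dfem gmkjq ejzei nik iwbck orgl uhv nfcc tju kmln uej zjv wcbxc enzz tmbq
Hunk 5: at line 8 remove [kmln,uej] add [ytk,rull] -> 15 lines: dfem gmkjq ejzei nik iwbck orgl uhv nfcc tju ytk rull zjv wcbxc enzz tmbq
Hunk 6: at line 10 remove [rull,zjv,wcbxc] add [ogs] -> 13 lines: dfem gmkjq ejzei nik iwbck orgl uhv nfcc tju ytk ogs enzz tmbq

Answer: dfem
gmkjq
ejzei
nik
iwbck
orgl
uhv
nfcc
tju
ytk
ogs
enzz
tmbq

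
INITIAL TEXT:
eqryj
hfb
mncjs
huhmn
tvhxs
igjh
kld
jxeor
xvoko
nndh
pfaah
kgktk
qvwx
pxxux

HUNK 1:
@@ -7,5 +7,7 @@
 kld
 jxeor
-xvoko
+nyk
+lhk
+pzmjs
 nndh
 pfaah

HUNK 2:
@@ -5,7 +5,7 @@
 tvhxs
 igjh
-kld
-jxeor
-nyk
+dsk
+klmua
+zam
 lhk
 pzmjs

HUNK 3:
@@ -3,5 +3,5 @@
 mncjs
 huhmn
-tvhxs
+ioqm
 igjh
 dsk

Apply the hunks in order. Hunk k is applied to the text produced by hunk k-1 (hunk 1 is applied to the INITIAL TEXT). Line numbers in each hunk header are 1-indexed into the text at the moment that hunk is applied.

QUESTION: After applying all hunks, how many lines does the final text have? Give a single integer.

Hunk 1: at line 7 remove [xvoko] add [nyk,lhk,pzmjs] -> 16 lines: eqryj hfb mncjs huhmn tvhxs igjh kld jxeor nyk lhk pzmjs nndh pfaah kgktk qvwx pxxux
Hunk 2: at line 5 remove [kld,jxeor,nyk] add [dsk,klmua,zam] -> 16 lines: eqryj hfb mncjs huhmn tvhxs igjh dsk klmua zam lhk pzmjs nndh pfaah kgktk qvwx pxxux
Hunk 3: at line 3 remove [tvhxs] add [ioqm] -> 16 lines: eqryj hfb mncjs huhmn ioqm igjh dsk klmua zam lhk pzmjs nndh pfaah kgktk qvwx pxxux
Final line count: 16

Answer: 16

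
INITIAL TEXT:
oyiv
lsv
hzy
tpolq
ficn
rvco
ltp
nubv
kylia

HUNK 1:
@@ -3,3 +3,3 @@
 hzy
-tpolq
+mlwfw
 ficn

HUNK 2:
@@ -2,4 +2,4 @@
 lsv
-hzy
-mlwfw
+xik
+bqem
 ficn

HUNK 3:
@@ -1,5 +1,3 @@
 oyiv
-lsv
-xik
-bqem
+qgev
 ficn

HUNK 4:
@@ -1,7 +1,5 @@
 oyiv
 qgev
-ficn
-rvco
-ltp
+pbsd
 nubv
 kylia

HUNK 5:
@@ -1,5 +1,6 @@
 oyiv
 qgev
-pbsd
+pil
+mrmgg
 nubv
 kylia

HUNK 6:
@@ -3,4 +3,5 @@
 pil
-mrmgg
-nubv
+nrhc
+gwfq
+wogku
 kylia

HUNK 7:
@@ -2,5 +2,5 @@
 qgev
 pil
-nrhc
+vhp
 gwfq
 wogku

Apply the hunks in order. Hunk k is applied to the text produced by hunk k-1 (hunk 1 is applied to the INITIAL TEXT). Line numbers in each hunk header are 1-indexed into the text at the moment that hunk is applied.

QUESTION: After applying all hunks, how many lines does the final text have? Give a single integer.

Hunk 1: at line 3 remove [tpolq] add [mlwfw] -> 9 lines: oyiv lsv hzy mlwfw ficn rvco ltp nubv kylia
Hunk 2: at line 2 remove [hzy,mlwfw] add [xik,bqem] -> 9 lines: oyiv lsv xik bqem ficn rvco ltp nubv kylia
Hunk 3: at line 1 remove [lsv,xik,bqem] add [qgev] -> 7 lines: oyiv qgev ficn rvco ltp nubv kylia
Hunk 4: at line 1 remove [ficn,rvco,ltp] add [pbsd] -> 5 lines: oyiv qgev pbsd nubv kylia
Hunk 5: at line 1 remove [pbsd] add [pil,mrmgg] -> 6 lines: oyiv qgev pil mrmgg nubv kylia
Hunk 6: at line 3 remove [mrmgg,nubv] add [nrhc,gwfq,wogku] -> 7 lines: oyiv qgev pil nrhc gwfq wogku kylia
Hunk 7: at line 2 remove [nrhc] add [vhp] -> 7 lines: oyiv qgev pil vhp gwfq wogku kylia
Final line count: 7

Answer: 7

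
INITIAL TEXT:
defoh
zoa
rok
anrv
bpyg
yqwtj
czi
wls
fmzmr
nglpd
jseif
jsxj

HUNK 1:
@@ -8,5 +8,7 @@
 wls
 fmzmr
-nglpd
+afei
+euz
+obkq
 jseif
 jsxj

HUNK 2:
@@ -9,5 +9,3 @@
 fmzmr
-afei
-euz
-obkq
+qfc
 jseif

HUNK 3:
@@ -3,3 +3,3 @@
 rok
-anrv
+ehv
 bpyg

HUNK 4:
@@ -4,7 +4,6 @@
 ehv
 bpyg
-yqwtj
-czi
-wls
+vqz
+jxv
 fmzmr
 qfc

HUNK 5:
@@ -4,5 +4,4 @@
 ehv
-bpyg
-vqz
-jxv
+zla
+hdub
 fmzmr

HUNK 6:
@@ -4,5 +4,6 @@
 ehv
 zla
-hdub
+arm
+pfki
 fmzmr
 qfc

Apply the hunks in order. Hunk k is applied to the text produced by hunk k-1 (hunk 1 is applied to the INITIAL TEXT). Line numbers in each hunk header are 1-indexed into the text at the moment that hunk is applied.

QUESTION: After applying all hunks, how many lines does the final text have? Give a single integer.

Hunk 1: at line 8 remove [nglpd] add [afei,euz,obkq] -> 14 lines: defoh zoa rok anrv bpyg yqwtj czi wls fmzmr afei euz obkq jseif jsxj
Hunk 2: at line 9 remove [afei,euz,obkq] add [qfc] -> 12 lines: defoh zoa rok anrv bpyg yqwtj czi wls fmzmr qfc jseif jsxj
Hunk 3: at line 3 remove [anrv] add [ehv] -> 12 lines: defoh zoa rok ehv bpyg yqwtj czi wls fmzmr qfc jseif jsxj
Hunk 4: at line 4 remove [yqwtj,czi,wls] add [vqz,jxv] -> 11 lines: defoh zoa rok ehv bpyg vqz jxv fmzmr qfc jseif jsxj
Hunk 5: at line 4 remove [bpyg,vqz,jxv] add [zla,hdub] -> 10 lines: defoh zoa rok ehv zla hdub fmzmr qfc jseif jsxj
Hunk 6: at line 4 remove [hdub] add [arm,pfki] -> 11 lines: defoh zoa rok ehv zla arm pfki fmzmr qfc jseif jsxj
Final line count: 11

Answer: 11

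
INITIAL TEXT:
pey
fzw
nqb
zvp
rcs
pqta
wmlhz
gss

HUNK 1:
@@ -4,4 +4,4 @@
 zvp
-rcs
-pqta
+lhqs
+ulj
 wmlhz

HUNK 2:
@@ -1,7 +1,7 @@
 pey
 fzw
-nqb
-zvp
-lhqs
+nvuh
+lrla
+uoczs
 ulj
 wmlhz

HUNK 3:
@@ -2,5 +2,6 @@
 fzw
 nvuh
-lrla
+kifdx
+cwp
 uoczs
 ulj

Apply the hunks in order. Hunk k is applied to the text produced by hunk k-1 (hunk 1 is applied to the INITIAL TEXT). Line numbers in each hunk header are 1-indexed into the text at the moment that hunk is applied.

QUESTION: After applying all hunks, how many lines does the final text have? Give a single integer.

Hunk 1: at line 4 remove [rcs,pqta] add [lhqs,ulj] -> 8 lines: pey fzw nqb zvp lhqs ulj wmlhz gss
Hunk 2: at line 1 remove [nqb,zvp,lhqs] add [nvuh,lrla,uoczs] -> 8 lines: pey fzw nvuh lrla uoczs ulj wmlhz gss
Hunk 3: at line 2 remove [lrla] add [kifdx,cwp] -> 9 lines: pey fzw nvuh kifdx cwp uoczs ulj wmlhz gss
Final line count: 9

Answer: 9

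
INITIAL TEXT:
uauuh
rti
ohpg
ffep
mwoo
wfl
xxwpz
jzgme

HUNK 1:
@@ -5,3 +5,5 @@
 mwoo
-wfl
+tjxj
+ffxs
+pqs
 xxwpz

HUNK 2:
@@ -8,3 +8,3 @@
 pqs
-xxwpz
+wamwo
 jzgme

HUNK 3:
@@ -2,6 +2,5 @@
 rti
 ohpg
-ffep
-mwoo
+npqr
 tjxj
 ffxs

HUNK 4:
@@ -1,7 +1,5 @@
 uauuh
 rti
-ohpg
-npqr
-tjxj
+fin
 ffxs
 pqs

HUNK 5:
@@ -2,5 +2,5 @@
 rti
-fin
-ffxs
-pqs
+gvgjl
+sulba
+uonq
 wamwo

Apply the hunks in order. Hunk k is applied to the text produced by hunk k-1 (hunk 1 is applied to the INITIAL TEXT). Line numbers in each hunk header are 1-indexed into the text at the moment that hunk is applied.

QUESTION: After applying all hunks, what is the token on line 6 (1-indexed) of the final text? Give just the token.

Hunk 1: at line 5 remove [wfl] add [tjxj,ffxs,pqs] -> 10 lines: uauuh rti ohpg ffep mwoo tjxj ffxs pqs xxwpz jzgme
Hunk 2: at line 8 remove [xxwpz] add [wamwo] -> 10 lines: uauuh rti ohpg ffep mwoo tjxj ffxs pqs wamwo jzgme
Hunk 3: at line 2 remove [ffep,mwoo] add [npqr] -> 9 lines: uauuh rti ohpg npqr tjxj ffxs pqs wamwo jzgme
Hunk 4: at line 1 remove [ohpg,npqr,tjxj] add [fin] -> 7 lines: uauuh rti fin ffxs pqs wamwo jzgme
Hunk 5: at line 2 remove [fin,ffxs,pqs] add [gvgjl,sulba,uonq] -> 7 lines: uauuh rti gvgjl sulba uonq wamwo jzgme
Final line 6: wamwo

Answer: wamwo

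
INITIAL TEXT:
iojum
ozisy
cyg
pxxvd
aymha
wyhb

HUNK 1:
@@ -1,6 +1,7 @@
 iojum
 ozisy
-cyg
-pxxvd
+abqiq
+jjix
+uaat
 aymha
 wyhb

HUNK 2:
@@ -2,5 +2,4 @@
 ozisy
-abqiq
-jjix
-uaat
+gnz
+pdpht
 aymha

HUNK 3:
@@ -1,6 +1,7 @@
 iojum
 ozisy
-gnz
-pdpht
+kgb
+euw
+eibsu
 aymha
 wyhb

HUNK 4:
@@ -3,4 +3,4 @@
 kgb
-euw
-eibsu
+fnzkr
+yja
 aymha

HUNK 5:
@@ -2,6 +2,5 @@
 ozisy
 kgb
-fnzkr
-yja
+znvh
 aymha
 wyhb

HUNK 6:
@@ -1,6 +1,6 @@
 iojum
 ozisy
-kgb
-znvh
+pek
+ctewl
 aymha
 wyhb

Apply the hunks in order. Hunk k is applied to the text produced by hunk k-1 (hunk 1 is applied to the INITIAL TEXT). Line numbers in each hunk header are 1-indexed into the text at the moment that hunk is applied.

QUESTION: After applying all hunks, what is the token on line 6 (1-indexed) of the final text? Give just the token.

Answer: wyhb

Derivation:
Hunk 1: at line 1 remove [cyg,pxxvd] add [abqiq,jjix,uaat] -> 7 lines: iojum ozisy abqiq jjix uaat aymha wyhb
Hunk 2: at line 2 remove [abqiq,jjix,uaat] add [gnz,pdpht] -> 6 lines: iojum ozisy gnz pdpht aymha wyhb
Hunk 3: at line 1 remove [gnz,pdpht] add [kgb,euw,eibsu] -> 7 lines: iojum ozisy kgb euw eibsu aymha wyhb
Hunk 4: at line 3 remove [euw,eibsu] add [fnzkr,yja] -> 7 lines: iojum ozisy kgb fnzkr yja aymha wyhb
Hunk 5: at line 2 remove [fnzkr,yja] add [znvh] -> 6 lines: iojum ozisy kgb znvh aymha wyhb
Hunk 6: at line 1 remove [kgb,znvh] add [pek,ctewl] -> 6 lines: iojum ozisy pek ctewl aymha wyhb
Final line 6: wyhb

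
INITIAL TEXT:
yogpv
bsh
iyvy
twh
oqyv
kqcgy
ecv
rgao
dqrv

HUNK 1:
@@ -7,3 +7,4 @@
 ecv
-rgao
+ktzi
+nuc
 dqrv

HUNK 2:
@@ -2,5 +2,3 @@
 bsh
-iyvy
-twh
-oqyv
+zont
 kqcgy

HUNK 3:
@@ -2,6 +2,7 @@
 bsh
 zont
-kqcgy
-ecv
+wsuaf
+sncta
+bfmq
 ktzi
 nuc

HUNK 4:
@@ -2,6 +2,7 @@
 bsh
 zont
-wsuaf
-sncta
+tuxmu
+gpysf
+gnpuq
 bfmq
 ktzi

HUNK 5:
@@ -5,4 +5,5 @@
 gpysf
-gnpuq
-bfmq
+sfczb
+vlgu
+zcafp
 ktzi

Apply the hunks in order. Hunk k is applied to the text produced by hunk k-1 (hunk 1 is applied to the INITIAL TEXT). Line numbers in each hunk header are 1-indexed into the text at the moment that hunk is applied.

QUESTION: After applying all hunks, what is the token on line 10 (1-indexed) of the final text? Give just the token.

Hunk 1: at line 7 remove [rgao] add [ktzi,nuc] -> 10 lines: yogpv bsh iyvy twh oqyv kqcgy ecv ktzi nuc dqrv
Hunk 2: at line 2 remove [iyvy,twh,oqyv] add [zont] -> 8 lines: yogpv bsh zont kqcgy ecv ktzi nuc dqrv
Hunk 3: at line 2 remove [kqcgy,ecv] add [wsuaf,sncta,bfmq] -> 9 lines: yogpv bsh zont wsuaf sncta bfmq ktzi nuc dqrv
Hunk 4: at line 2 remove [wsuaf,sncta] add [tuxmu,gpysf,gnpuq] -> 10 lines: yogpv bsh zont tuxmu gpysf gnpuq bfmq ktzi nuc dqrv
Hunk 5: at line 5 remove [gnpuq,bfmq] add [sfczb,vlgu,zcafp] -> 11 lines: yogpv bsh zont tuxmu gpysf sfczb vlgu zcafp ktzi nuc dqrv
Final line 10: nuc

Answer: nuc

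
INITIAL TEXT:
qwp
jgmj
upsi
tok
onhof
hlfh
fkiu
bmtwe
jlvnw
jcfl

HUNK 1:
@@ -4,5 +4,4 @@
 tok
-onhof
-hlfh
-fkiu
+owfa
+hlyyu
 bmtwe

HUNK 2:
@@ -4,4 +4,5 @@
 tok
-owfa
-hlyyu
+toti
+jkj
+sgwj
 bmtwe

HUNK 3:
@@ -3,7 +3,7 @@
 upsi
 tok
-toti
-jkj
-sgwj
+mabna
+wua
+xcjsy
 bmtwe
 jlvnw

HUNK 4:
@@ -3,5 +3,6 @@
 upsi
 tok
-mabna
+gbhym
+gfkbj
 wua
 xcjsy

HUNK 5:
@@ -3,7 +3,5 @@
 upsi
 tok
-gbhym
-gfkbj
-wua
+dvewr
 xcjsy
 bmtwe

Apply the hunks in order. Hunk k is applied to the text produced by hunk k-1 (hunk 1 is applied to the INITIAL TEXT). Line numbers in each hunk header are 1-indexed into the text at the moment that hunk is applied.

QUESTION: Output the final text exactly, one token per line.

Answer: qwp
jgmj
upsi
tok
dvewr
xcjsy
bmtwe
jlvnw
jcfl

Derivation:
Hunk 1: at line 4 remove [onhof,hlfh,fkiu] add [owfa,hlyyu] -> 9 lines: qwp jgmj upsi tok owfa hlyyu bmtwe jlvnw jcfl
Hunk 2: at line 4 remove [owfa,hlyyu] add [toti,jkj,sgwj] -> 10 lines: qwp jgmj upsi tok toti jkj sgwj bmtwe jlvnw jcfl
Hunk 3: at line 3 remove [toti,jkj,sgwj] add [mabna,wua,xcjsy] -> 10 lines: qwp jgmj upsi tok mabna wua xcjsy bmtwe jlvnw jcfl
Hunk 4: at line 3 remove [mabna] add [gbhym,gfkbj] -> 11 lines: qwp jgmj upsi tok gbhym gfkbj wua xcjsy bmtwe jlvnw jcfl
Hunk 5: at line 3 remove [gbhym,gfkbj,wua] add [dvewr] -> 9 lines: qwp jgmj upsi tok dvewr xcjsy bmtwe jlvnw jcfl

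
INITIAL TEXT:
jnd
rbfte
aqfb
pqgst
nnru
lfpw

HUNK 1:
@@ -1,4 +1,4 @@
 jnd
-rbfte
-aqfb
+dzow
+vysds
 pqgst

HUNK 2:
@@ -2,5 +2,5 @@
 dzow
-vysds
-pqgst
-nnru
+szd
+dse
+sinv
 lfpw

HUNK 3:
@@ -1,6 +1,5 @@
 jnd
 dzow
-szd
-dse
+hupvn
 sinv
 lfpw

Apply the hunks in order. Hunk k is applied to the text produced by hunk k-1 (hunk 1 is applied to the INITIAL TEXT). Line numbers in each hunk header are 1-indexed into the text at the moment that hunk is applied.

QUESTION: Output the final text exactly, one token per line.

Answer: jnd
dzow
hupvn
sinv
lfpw

Derivation:
Hunk 1: at line 1 remove [rbfte,aqfb] add [dzow,vysds] -> 6 lines: jnd dzow vysds pqgst nnru lfpw
Hunk 2: at line 2 remove [vysds,pqgst,nnru] add [szd,dse,sinv] -> 6 lines: jnd dzow szd dse sinv lfpw
Hunk 3: at line 1 remove [szd,dse] add [hupvn] -> 5 lines: jnd dzow hupvn sinv lfpw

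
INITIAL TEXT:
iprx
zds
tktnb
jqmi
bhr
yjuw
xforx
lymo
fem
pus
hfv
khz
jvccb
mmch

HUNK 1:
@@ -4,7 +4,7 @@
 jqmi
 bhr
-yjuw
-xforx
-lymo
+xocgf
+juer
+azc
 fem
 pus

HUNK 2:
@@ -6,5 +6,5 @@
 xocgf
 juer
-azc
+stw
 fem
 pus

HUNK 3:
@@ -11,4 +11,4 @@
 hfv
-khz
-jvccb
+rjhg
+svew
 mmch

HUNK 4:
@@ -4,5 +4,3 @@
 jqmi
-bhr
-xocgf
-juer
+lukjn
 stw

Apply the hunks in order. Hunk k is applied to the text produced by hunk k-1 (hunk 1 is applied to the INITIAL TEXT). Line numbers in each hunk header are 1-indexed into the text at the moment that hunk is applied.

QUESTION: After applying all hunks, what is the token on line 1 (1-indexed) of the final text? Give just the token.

Hunk 1: at line 4 remove [yjuw,xforx,lymo] add [xocgf,juer,azc] -> 14 lines: iprx zds tktnb jqmi bhr xocgf juer azc fem pus hfv khz jvccb mmch
Hunk 2: at line 6 remove [azc] add [stw] -> 14 lines: iprx zds tktnb jqmi bhr xocgf juer stw fem pus hfv khz jvccb mmch
Hunk 3: at line 11 remove [khz,jvccb] add [rjhg,svew] -> 14 lines: iprx zds tktnb jqmi bhr xocgf juer stw fem pus hfv rjhg svew mmch
Hunk 4: at line 4 remove [bhr,xocgf,juer] add [lukjn] -> 12 lines: iprx zds tktnb jqmi lukjn stw fem pus hfv rjhg svew mmch
Final line 1: iprx

Answer: iprx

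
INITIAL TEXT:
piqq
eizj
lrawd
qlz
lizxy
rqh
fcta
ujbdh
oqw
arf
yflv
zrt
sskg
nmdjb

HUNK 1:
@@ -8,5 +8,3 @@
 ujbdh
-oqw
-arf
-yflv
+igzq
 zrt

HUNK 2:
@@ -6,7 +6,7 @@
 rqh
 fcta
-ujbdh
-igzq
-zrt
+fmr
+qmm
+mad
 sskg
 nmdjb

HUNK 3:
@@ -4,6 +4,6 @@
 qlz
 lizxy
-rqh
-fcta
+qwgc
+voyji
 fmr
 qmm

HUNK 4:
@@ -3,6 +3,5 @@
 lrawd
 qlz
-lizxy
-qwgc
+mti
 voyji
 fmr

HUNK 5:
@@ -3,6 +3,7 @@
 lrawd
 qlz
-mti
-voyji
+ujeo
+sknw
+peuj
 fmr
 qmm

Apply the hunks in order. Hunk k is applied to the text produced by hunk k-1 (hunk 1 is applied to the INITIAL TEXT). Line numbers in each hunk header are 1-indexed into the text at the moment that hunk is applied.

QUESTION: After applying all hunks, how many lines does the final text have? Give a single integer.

Hunk 1: at line 8 remove [oqw,arf,yflv] add [igzq] -> 12 lines: piqq eizj lrawd qlz lizxy rqh fcta ujbdh igzq zrt sskg nmdjb
Hunk 2: at line 6 remove [ujbdh,igzq,zrt] add [fmr,qmm,mad] -> 12 lines: piqq eizj lrawd qlz lizxy rqh fcta fmr qmm mad sskg nmdjb
Hunk 3: at line 4 remove [rqh,fcta] add [qwgc,voyji] -> 12 lines: piqq eizj lrawd qlz lizxy qwgc voyji fmr qmm mad sskg nmdjb
Hunk 4: at line 3 remove [lizxy,qwgc] add [mti] -> 11 lines: piqq eizj lrawd qlz mti voyji fmr qmm mad sskg nmdjb
Hunk 5: at line 3 remove [mti,voyji] add [ujeo,sknw,peuj] -> 12 lines: piqq eizj lrawd qlz ujeo sknw peuj fmr qmm mad sskg nmdjb
Final line count: 12

Answer: 12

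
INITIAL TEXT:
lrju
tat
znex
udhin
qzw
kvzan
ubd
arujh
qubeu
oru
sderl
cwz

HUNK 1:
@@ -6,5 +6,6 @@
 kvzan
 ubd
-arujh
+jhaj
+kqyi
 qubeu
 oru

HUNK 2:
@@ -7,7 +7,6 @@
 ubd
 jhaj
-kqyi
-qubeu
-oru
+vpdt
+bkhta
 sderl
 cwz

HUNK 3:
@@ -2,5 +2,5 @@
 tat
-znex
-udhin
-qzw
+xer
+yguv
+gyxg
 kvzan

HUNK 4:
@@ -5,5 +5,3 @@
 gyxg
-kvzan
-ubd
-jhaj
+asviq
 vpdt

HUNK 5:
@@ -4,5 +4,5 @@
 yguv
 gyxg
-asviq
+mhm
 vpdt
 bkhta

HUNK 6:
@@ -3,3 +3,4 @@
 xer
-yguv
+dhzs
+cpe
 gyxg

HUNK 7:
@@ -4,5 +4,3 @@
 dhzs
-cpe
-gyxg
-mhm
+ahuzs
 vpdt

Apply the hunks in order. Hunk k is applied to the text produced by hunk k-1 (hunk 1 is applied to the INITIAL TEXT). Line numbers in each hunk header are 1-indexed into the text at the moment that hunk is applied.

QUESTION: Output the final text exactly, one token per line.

Answer: lrju
tat
xer
dhzs
ahuzs
vpdt
bkhta
sderl
cwz

Derivation:
Hunk 1: at line 6 remove [arujh] add [jhaj,kqyi] -> 13 lines: lrju tat znex udhin qzw kvzan ubd jhaj kqyi qubeu oru sderl cwz
Hunk 2: at line 7 remove [kqyi,qubeu,oru] add [vpdt,bkhta] -> 12 lines: lrju tat znex udhin qzw kvzan ubd jhaj vpdt bkhta sderl cwz
Hunk 3: at line 2 remove [znex,udhin,qzw] add [xer,yguv,gyxg] -> 12 lines: lrju tat xer yguv gyxg kvzan ubd jhaj vpdt bkhta sderl cwz
Hunk 4: at line 5 remove [kvzan,ubd,jhaj] add [asviq] -> 10 lines: lrju tat xer yguv gyxg asviq vpdt bkhta sderl cwz
Hunk 5: at line 4 remove [asviq] add [mhm] -> 10 lines: lrju tat xer yguv gyxg mhm vpdt bkhta sderl cwz
Hunk 6: at line 3 remove [yguv] add [dhzs,cpe] -> 11 lines: lrju tat xer dhzs cpe gyxg mhm vpdt bkhta sderl cwz
Hunk 7: at line 4 remove [cpe,gyxg,mhm] add [ahuzs] -> 9 lines: lrju tat xer dhzs ahuzs vpdt bkhta sderl cwz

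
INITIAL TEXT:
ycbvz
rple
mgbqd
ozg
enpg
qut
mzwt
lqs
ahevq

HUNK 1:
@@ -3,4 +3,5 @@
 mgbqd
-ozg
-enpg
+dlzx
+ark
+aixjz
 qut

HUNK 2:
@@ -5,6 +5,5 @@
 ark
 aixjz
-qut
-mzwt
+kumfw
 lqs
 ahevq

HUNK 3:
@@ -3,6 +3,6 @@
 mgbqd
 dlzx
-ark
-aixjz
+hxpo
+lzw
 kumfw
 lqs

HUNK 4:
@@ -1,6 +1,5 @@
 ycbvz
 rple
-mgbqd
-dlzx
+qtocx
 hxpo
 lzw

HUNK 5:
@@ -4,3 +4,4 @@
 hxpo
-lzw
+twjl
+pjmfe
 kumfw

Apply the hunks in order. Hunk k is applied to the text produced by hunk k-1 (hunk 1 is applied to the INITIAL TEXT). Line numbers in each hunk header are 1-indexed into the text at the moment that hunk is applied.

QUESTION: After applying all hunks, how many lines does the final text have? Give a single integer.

Answer: 9

Derivation:
Hunk 1: at line 3 remove [ozg,enpg] add [dlzx,ark,aixjz] -> 10 lines: ycbvz rple mgbqd dlzx ark aixjz qut mzwt lqs ahevq
Hunk 2: at line 5 remove [qut,mzwt] add [kumfw] -> 9 lines: ycbvz rple mgbqd dlzx ark aixjz kumfw lqs ahevq
Hunk 3: at line 3 remove [ark,aixjz] add [hxpo,lzw] -> 9 lines: ycbvz rple mgbqd dlzx hxpo lzw kumfw lqs ahevq
Hunk 4: at line 1 remove [mgbqd,dlzx] add [qtocx] -> 8 lines: ycbvz rple qtocx hxpo lzw kumfw lqs ahevq
Hunk 5: at line 4 remove [lzw] add [twjl,pjmfe] -> 9 lines: ycbvz rple qtocx hxpo twjl pjmfe kumfw lqs ahevq
Final line count: 9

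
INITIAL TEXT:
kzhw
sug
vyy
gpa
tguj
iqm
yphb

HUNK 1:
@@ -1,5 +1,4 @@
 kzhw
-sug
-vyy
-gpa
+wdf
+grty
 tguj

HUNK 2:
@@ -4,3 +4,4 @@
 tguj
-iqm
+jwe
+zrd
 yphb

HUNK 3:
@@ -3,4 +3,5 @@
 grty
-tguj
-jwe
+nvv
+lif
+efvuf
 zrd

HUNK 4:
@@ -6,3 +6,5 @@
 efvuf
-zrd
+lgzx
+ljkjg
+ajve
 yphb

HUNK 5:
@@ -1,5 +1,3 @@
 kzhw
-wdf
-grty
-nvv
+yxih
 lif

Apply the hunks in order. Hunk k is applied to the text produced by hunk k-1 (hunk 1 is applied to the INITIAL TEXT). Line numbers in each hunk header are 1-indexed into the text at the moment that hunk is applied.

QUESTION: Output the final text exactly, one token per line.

Answer: kzhw
yxih
lif
efvuf
lgzx
ljkjg
ajve
yphb

Derivation:
Hunk 1: at line 1 remove [sug,vyy,gpa] add [wdf,grty] -> 6 lines: kzhw wdf grty tguj iqm yphb
Hunk 2: at line 4 remove [iqm] add [jwe,zrd] -> 7 lines: kzhw wdf grty tguj jwe zrd yphb
Hunk 3: at line 3 remove [tguj,jwe] add [nvv,lif,efvuf] -> 8 lines: kzhw wdf grty nvv lif efvuf zrd yphb
Hunk 4: at line 6 remove [zrd] add [lgzx,ljkjg,ajve] -> 10 lines: kzhw wdf grty nvv lif efvuf lgzx ljkjg ajve yphb
Hunk 5: at line 1 remove [wdf,grty,nvv] add [yxih] -> 8 lines: kzhw yxih lif efvuf lgzx ljkjg ajve yphb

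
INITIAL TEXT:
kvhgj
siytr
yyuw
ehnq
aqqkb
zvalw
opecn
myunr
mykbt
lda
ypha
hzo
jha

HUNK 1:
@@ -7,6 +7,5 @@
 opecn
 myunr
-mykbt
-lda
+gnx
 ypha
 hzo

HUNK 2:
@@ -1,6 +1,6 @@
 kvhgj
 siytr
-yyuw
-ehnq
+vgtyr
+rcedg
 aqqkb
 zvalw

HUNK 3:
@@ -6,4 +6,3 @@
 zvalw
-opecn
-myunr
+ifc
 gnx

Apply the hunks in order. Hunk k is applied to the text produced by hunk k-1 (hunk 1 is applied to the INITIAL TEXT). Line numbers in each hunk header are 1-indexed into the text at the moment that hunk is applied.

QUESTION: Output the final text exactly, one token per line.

Hunk 1: at line 7 remove [mykbt,lda] add [gnx] -> 12 lines: kvhgj siytr yyuw ehnq aqqkb zvalw opecn myunr gnx ypha hzo jha
Hunk 2: at line 1 remove [yyuw,ehnq] add [vgtyr,rcedg] -> 12 lines: kvhgj siytr vgtyr rcedg aqqkb zvalw opecn myunr gnx ypha hzo jha
Hunk 3: at line 6 remove [opecn,myunr] add [ifc] -> 11 lines: kvhgj siytr vgtyr rcedg aqqkb zvalw ifc gnx ypha hzo jha

Answer: kvhgj
siytr
vgtyr
rcedg
aqqkb
zvalw
ifc
gnx
ypha
hzo
jha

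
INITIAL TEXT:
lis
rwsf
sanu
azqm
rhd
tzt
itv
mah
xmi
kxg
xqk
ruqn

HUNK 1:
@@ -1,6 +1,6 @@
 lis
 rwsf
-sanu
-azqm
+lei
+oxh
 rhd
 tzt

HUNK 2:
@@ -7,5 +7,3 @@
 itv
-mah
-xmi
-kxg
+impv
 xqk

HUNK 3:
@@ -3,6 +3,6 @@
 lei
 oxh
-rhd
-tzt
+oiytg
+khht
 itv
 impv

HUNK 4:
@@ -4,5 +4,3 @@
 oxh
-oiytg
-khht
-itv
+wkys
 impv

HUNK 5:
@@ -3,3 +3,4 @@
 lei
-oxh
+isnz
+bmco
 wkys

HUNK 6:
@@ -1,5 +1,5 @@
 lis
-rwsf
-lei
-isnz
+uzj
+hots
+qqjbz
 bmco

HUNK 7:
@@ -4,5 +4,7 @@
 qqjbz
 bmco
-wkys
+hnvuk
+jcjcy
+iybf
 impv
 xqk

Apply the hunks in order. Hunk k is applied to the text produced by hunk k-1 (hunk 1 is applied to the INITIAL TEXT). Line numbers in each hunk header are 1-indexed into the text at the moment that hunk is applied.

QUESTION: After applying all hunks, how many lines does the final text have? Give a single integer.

Hunk 1: at line 1 remove [sanu,azqm] add [lei,oxh] -> 12 lines: lis rwsf lei oxh rhd tzt itv mah xmi kxg xqk ruqn
Hunk 2: at line 7 remove [mah,xmi,kxg] add [impv] -> 10 lines: lis rwsf lei oxh rhd tzt itv impv xqk ruqn
Hunk 3: at line 3 remove [rhd,tzt] add [oiytg,khht] -> 10 lines: lis rwsf lei oxh oiytg khht itv impv xqk ruqn
Hunk 4: at line 4 remove [oiytg,khht,itv] add [wkys] -> 8 lines: lis rwsf lei oxh wkys impv xqk ruqn
Hunk 5: at line 3 remove [oxh] add [isnz,bmco] -> 9 lines: lis rwsf lei isnz bmco wkys impv xqk ruqn
Hunk 6: at line 1 remove [rwsf,lei,isnz] add [uzj,hots,qqjbz] -> 9 lines: lis uzj hots qqjbz bmco wkys impv xqk ruqn
Hunk 7: at line 4 remove [wkys] add [hnvuk,jcjcy,iybf] -> 11 lines: lis uzj hots qqjbz bmco hnvuk jcjcy iybf impv xqk ruqn
Final line count: 11

Answer: 11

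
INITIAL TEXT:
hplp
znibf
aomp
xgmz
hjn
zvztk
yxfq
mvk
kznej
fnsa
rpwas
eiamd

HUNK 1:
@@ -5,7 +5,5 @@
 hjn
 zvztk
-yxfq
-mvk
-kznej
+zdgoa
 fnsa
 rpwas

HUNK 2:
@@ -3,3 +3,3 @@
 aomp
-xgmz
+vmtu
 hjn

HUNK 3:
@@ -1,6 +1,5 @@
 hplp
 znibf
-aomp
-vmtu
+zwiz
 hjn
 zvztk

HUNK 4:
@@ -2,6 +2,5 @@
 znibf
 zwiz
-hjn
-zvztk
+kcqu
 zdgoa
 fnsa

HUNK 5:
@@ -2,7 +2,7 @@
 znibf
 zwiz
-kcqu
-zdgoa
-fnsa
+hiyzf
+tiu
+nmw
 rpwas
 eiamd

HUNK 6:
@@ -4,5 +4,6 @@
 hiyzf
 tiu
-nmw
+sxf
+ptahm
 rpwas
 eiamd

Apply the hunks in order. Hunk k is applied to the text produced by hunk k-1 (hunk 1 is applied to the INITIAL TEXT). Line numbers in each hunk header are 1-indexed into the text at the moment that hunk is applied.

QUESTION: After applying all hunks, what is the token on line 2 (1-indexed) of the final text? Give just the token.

Answer: znibf

Derivation:
Hunk 1: at line 5 remove [yxfq,mvk,kznej] add [zdgoa] -> 10 lines: hplp znibf aomp xgmz hjn zvztk zdgoa fnsa rpwas eiamd
Hunk 2: at line 3 remove [xgmz] add [vmtu] -> 10 lines: hplp znibf aomp vmtu hjn zvztk zdgoa fnsa rpwas eiamd
Hunk 3: at line 1 remove [aomp,vmtu] add [zwiz] -> 9 lines: hplp znibf zwiz hjn zvztk zdgoa fnsa rpwas eiamd
Hunk 4: at line 2 remove [hjn,zvztk] add [kcqu] -> 8 lines: hplp znibf zwiz kcqu zdgoa fnsa rpwas eiamd
Hunk 5: at line 2 remove [kcqu,zdgoa,fnsa] add [hiyzf,tiu,nmw] -> 8 lines: hplp znibf zwiz hiyzf tiu nmw rpwas eiamd
Hunk 6: at line 4 remove [nmw] add [sxf,ptahm] -> 9 lines: hplp znibf zwiz hiyzf tiu sxf ptahm rpwas eiamd
Final line 2: znibf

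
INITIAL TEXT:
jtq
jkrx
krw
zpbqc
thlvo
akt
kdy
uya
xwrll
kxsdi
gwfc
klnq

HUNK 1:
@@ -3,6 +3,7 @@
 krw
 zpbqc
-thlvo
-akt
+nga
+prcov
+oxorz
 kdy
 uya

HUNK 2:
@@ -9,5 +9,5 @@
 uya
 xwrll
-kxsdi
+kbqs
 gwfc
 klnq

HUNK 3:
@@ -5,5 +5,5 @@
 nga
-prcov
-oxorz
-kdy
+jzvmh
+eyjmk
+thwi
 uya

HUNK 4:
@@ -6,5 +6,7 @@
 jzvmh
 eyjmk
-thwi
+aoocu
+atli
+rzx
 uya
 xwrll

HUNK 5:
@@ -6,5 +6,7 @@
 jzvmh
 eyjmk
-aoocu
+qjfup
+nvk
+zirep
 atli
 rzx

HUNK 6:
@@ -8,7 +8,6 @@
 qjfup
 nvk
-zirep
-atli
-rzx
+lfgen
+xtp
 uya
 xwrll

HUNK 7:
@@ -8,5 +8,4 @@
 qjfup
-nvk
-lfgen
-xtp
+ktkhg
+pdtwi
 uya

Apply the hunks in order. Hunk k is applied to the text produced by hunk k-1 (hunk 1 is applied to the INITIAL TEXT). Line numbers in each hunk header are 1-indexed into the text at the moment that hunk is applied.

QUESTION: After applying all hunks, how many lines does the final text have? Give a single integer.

Answer: 15

Derivation:
Hunk 1: at line 3 remove [thlvo,akt] add [nga,prcov,oxorz] -> 13 lines: jtq jkrx krw zpbqc nga prcov oxorz kdy uya xwrll kxsdi gwfc klnq
Hunk 2: at line 9 remove [kxsdi] add [kbqs] -> 13 lines: jtq jkrx krw zpbqc nga prcov oxorz kdy uya xwrll kbqs gwfc klnq
Hunk 3: at line 5 remove [prcov,oxorz,kdy] add [jzvmh,eyjmk,thwi] -> 13 lines: jtq jkrx krw zpbqc nga jzvmh eyjmk thwi uya xwrll kbqs gwfc klnq
Hunk 4: at line 6 remove [thwi] add [aoocu,atli,rzx] -> 15 lines: jtq jkrx krw zpbqc nga jzvmh eyjmk aoocu atli rzx uya xwrll kbqs gwfc klnq
Hunk 5: at line 6 remove [aoocu] add [qjfup,nvk,zirep] -> 17 lines: jtq jkrx krw zpbqc nga jzvmh eyjmk qjfup nvk zirep atli rzx uya xwrll kbqs gwfc klnq
Hunk 6: at line 8 remove [zirep,atli,rzx] add [lfgen,xtp] -> 16 lines: jtq jkrx krw zpbqc nga jzvmh eyjmk qjfup nvk lfgen xtp uya xwrll kbqs gwfc klnq
Hunk 7: at line 8 remove [nvk,lfgen,xtp] add [ktkhg,pdtwi] -> 15 lines: jtq jkrx krw zpbqc nga jzvmh eyjmk qjfup ktkhg pdtwi uya xwrll kbqs gwfc klnq
Final line count: 15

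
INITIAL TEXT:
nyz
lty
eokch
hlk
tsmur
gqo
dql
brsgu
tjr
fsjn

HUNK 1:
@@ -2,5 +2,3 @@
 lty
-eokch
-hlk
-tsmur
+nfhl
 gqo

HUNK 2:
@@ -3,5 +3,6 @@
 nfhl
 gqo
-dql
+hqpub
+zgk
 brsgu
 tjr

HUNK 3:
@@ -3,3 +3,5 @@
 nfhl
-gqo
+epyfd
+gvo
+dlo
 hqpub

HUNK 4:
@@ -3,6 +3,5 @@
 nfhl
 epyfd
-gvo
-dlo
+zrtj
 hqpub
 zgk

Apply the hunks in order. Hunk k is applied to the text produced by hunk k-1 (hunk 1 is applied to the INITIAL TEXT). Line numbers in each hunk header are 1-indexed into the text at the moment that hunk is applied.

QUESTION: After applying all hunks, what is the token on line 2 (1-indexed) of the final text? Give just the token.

Answer: lty

Derivation:
Hunk 1: at line 2 remove [eokch,hlk,tsmur] add [nfhl] -> 8 lines: nyz lty nfhl gqo dql brsgu tjr fsjn
Hunk 2: at line 3 remove [dql] add [hqpub,zgk] -> 9 lines: nyz lty nfhl gqo hqpub zgk brsgu tjr fsjn
Hunk 3: at line 3 remove [gqo] add [epyfd,gvo,dlo] -> 11 lines: nyz lty nfhl epyfd gvo dlo hqpub zgk brsgu tjr fsjn
Hunk 4: at line 3 remove [gvo,dlo] add [zrtj] -> 10 lines: nyz lty nfhl epyfd zrtj hqpub zgk brsgu tjr fsjn
Final line 2: lty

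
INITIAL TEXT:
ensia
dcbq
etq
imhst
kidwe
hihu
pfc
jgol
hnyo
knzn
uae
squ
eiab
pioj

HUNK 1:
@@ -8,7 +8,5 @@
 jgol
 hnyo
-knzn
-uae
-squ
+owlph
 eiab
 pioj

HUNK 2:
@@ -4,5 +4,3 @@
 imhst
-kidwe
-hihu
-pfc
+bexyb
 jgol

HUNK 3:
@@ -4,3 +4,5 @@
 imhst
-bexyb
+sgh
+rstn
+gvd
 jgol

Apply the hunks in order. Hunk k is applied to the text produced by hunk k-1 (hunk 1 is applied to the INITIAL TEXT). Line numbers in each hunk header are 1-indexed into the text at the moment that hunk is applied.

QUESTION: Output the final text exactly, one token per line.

Hunk 1: at line 8 remove [knzn,uae,squ] add [owlph] -> 12 lines: ensia dcbq etq imhst kidwe hihu pfc jgol hnyo owlph eiab pioj
Hunk 2: at line 4 remove [kidwe,hihu,pfc] add [bexyb] -> 10 lines: ensia dcbq etq imhst bexyb jgol hnyo owlph eiab pioj
Hunk 3: at line 4 remove [bexyb] add [sgh,rstn,gvd] -> 12 lines: ensia dcbq etq imhst sgh rstn gvd jgol hnyo owlph eiab pioj

Answer: ensia
dcbq
etq
imhst
sgh
rstn
gvd
jgol
hnyo
owlph
eiab
pioj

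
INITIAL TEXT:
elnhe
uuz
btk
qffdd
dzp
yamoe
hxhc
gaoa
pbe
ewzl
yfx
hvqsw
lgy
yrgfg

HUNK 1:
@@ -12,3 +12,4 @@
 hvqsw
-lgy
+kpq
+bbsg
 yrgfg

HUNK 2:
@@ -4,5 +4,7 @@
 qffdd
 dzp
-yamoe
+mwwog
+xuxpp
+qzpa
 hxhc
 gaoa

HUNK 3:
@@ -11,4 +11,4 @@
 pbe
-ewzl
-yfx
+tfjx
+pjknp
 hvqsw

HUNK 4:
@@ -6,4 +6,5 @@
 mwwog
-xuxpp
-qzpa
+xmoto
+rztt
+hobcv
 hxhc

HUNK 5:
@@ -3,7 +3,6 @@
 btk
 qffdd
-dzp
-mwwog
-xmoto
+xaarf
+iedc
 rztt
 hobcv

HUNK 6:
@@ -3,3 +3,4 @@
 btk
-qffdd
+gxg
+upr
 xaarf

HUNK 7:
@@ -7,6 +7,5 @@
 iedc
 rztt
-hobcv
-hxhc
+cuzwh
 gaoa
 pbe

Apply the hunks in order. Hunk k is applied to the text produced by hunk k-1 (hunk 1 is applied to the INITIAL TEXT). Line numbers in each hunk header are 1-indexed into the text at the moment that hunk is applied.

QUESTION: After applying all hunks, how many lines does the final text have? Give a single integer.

Answer: 17

Derivation:
Hunk 1: at line 12 remove [lgy] add [kpq,bbsg] -> 15 lines: elnhe uuz btk qffdd dzp yamoe hxhc gaoa pbe ewzl yfx hvqsw kpq bbsg yrgfg
Hunk 2: at line 4 remove [yamoe] add [mwwog,xuxpp,qzpa] -> 17 lines: elnhe uuz btk qffdd dzp mwwog xuxpp qzpa hxhc gaoa pbe ewzl yfx hvqsw kpq bbsg yrgfg
Hunk 3: at line 11 remove [ewzl,yfx] add [tfjx,pjknp] -> 17 lines: elnhe uuz btk qffdd dzp mwwog xuxpp qzpa hxhc gaoa pbe tfjx pjknp hvqsw kpq bbsg yrgfg
Hunk 4: at line 6 remove [xuxpp,qzpa] add [xmoto,rztt,hobcv] -> 18 lines: elnhe uuz btk qffdd dzp mwwog xmoto rztt hobcv hxhc gaoa pbe tfjx pjknp hvqsw kpq bbsg yrgfg
Hunk 5: at line 3 remove [dzp,mwwog,xmoto] add [xaarf,iedc] -> 17 lines: elnhe uuz btk qffdd xaarf iedc rztt hobcv hxhc gaoa pbe tfjx pjknp hvqsw kpq bbsg yrgfg
Hunk 6: at line 3 remove [qffdd] add [gxg,upr] -> 18 lines: elnhe uuz btk gxg upr xaarf iedc rztt hobcv hxhc gaoa pbe tfjx pjknp hvqsw kpq bbsg yrgfg
Hunk 7: at line 7 remove [hobcv,hxhc] add [cuzwh] -> 17 lines: elnhe uuz btk gxg upr xaarf iedc rztt cuzwh gaoa pbe tfjx pjknp hvqsw kpq bbsg yrgfg
Final line count: 17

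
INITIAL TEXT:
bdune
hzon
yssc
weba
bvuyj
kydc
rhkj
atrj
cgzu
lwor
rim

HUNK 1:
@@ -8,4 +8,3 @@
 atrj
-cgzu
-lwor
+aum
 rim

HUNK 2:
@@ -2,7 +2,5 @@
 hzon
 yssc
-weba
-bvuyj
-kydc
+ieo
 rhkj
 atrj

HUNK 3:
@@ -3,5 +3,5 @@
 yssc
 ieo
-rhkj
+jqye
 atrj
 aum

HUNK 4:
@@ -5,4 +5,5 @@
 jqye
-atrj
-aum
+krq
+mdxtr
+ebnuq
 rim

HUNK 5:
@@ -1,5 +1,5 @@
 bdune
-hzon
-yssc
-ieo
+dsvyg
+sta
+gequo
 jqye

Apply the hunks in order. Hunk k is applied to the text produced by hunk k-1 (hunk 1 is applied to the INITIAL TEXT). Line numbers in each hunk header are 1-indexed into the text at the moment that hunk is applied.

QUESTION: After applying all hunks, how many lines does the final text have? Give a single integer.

Hunk 1: at line 8 remove [cgzu,lwor] add [aum] -> 10 lines: bdune hzon yssc weba bvuyj kydc rhkj atrj aum rim
Hunk 2: at line 2 remove [weba,bvuyj,kydc] add [ieo] -> 8 lines: bdune hzon yssc ieo rhkj atrj aum rim
Hunk 3: at line 3 remove [rhkj] add [jqye] -> 8 lines: bdune hzon yssc ieo jqye atrj aum rim
Hunk 4: at line 5 remove [atrj,aum] add [krq,mdxtr,ebnuq] -> 9 lines: bdune hzon yssc ieo jqye krq mdxtr ebnuq rim
Hunk 5: at line 1 remove [hzon,yssc,ieo] add [dsvyg,sta,gequo] -> 9 lines: bdune dsvyg sta gequo jqye krq mdxtr ebnuq rim
Final line count: 9

Answer: 9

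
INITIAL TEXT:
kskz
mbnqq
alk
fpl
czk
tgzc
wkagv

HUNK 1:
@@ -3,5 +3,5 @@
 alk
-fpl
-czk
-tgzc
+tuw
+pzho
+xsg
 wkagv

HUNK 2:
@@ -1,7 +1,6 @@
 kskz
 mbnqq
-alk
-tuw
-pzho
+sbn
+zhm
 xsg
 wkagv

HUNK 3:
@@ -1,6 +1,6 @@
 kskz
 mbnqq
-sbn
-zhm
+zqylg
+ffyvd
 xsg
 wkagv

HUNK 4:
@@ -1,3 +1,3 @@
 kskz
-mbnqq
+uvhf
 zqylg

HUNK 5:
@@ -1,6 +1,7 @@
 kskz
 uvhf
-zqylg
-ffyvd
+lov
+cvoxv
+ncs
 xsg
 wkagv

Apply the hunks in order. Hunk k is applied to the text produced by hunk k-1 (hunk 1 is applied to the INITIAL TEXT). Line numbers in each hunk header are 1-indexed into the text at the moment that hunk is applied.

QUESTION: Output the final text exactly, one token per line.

Answer: kskz
uvhf
lov
cvoxv
ncs
xsg
wkagv

Derivation:
Hunk 1: at line 3 remove [fpl,czk,tgzc] add [tuw,pzho,xsg] -> 7 lines: kskz mbnqq alk tuw pzho xsg wkagv
Hunk 2: at line 1 remove [alk,tuw,pzho] add [sbn,zhm] -> 6 lines: kskz mbnqq sbn zhm xsg wkagv
Hunk 3: at line 1 remove [sbn,zhm] add [zqylg,ffyvd] -> 6 lines: kskz mbnqq zqylg ffyvd xsg wkagv
Hunk 4: at line 1 remove [mbnqq] add [uvhf] -> 6 lines: kskz uvhf zqylg ffyvd xsg wkagv
Hunk 5: at line 1 remove [zqylg,ffyvd] add [lov,cvoxv,ncs] -> 7 lines: kskz uvhf lov cvoxv ncs xsg wkagv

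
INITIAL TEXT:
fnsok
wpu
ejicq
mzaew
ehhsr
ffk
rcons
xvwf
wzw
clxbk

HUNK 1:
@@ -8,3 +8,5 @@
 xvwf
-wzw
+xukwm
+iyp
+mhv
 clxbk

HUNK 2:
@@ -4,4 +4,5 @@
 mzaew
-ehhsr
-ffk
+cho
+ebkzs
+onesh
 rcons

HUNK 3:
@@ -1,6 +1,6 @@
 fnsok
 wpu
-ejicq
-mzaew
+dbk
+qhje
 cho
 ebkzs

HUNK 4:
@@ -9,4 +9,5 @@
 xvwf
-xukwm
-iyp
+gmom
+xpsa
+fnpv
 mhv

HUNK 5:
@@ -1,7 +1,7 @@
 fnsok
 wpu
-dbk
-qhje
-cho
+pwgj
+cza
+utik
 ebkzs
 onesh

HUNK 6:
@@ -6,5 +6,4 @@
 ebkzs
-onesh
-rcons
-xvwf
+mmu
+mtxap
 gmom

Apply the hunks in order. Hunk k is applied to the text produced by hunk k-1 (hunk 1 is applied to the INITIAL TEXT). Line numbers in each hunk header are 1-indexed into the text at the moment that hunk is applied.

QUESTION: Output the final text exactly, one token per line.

Answer: fnsok
wpu
pwgj
cza
utik
ebkzs
mmu
mtxap
gmom
xpsa
fnpv
mhv
clxbk

Derivation:
Hunk 1: at line 8 remove [wzw] add [xukwm,iyp,mhv] -> 12 lines: fnsok wpu ejicq mzaew ehhsr ffk rcons xvwf xukwm iyp mhv clxbk
Hunk 2: at line 4 remove [ehhsr,ffk] add [cho,ebkzs,onesh] -> 13 lines: fnsok wpu ejicq mzaew cho ebkzs onesh rcons xvwf xukwm iyp mhv clxbk
Hunk 3: at line 1 remove [ejicq,mzaew] add [dbk,qhje] -> 13 lines: fnsok wpu dbk qhje cho ebkzs onesh rcons xvwf xukwm iyp mhv clxbk
Hunk 4: at line 9 remove [xukwm,iyp] add [gmom,xpsa,fnpv] -> 14 lines: fnsok wpu dbk qhje cho ebkzs onesh rcons xvwf gmom xpsa fnpv mhv clxbk
Hunk 5: at line 1 remove [dbk,qhje,cho] add [pwgj,cza,utik] -> 14 lines: fnsok wpu pwgj cza utik ebkzs onesh rcons xvwf gmom xpsa fnpv mhv clxbk
Hunk 6: at line 6 remove [onesh,rcons,xvwf] add [mmu,mtxap] -> 13 lines: fnsok wpu pwgj cza utik ebkzs mmu mtxap gmom xpsa fnpv mhv clxbk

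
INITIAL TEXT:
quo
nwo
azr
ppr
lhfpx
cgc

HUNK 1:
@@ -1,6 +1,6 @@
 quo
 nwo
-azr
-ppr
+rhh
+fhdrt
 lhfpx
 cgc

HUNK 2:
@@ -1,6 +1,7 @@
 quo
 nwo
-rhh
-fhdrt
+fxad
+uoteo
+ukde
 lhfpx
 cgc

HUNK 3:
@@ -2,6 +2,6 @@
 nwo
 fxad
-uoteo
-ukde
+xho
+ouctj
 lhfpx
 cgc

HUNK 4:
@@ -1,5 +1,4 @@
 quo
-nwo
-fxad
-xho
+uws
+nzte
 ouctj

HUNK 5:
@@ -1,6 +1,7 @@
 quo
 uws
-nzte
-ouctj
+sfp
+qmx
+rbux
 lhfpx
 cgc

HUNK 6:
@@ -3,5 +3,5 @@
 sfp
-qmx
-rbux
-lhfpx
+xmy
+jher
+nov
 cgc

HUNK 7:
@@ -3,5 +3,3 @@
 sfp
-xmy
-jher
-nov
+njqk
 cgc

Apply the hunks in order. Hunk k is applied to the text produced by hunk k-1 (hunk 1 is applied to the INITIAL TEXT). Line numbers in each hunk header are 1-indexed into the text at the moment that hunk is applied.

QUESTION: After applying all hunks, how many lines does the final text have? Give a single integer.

Hunk 1: at line 1 remove [azr,ppr] add [rhh,fhdrt] -> 6 lines: quo nwo rhh fhdrt lhfpx cgc
Hunk 2: at line 1 remove [rhh,fhdrt] add [fxad,uoteo,ukde] -> 7 lines: quo nwo fxad uoteo ukde lhfpx cgc
Hunk 3: at line 2 remove [uoteo,ukde] add [xho,ouctj] -> 7 lines: quo nwo fxad xho ouctj lhfpx cgc
Hunk 4: at line 1 remove [nwo,fxad,xho] add [uws,nzte] -> 6 lines: quo uws nzte ouctj lhfpx cgc
Hunk 5: at line 1 remove [nzte,ouctj] add [sfp,qmx,rbux] -> 7 lines: quo uws sfp qmx rbux lhfpx cgc
Hunk 6: at line 3 remove [qmx,rbux,lhfpx] add [xmy,jher,nov] -> 7 lines: quo uws sfp xmy jher nov cgc
Hunk 7: at line 3 remove [xmy,jher,nov] add [njqk] -> 5 lines: quo uws sfp njqk cgc
Final line count: 5

Answer: 5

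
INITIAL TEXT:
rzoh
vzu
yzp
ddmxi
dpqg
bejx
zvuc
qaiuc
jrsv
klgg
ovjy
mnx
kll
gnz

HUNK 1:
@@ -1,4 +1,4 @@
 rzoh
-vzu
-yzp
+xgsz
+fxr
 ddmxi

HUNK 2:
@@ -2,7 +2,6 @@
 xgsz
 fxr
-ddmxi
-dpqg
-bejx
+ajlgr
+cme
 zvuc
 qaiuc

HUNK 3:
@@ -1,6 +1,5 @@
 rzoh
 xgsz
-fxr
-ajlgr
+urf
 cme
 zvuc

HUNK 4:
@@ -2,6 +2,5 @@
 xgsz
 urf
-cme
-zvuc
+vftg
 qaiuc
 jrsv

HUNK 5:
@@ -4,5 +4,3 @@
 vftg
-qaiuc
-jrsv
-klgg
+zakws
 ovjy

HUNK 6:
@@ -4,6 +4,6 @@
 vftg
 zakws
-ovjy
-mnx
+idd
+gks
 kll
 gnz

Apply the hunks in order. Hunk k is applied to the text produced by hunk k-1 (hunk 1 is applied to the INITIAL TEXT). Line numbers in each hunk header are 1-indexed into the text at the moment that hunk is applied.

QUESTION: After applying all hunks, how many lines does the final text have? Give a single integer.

Hunk 1: at line 1 remove [vzu,yzp] add [xgsz,fxr] -> 14 lines: rzoh xgsz fxr ddmxi dpqg bejx zvuc qaiuc jrsv klgg ovjy mnx kll gnz
Hunk 2: at line 2 remove [ddmxi,dpqg,bejx] add [ajlgr,cme] -> 13 lines: rzoh xgsz fxr ajlgr cme zvuc qaiuc jrsv klgg ovjy mnx kll gnz
Hunk 3: at line 1 remove [fxr,ajlgr] add [urf] -> 12 lines: rzoh xgsz urf cme zvuc qaiuc jrsv klgg ovjy mnx kll gnz
Hunk 4: at line 2 remove [cme,zvuc] add [vftg] -> 11 lines: rzoh xgsz urf vftg qaiuc jrsv klgg ovjy mnx kll gnz
Hunk 5: at line 4 remove [qaiuc,jrsv,klgg] add [zakws] -> 9 lines: rzoh xgsz urf vftg zakws ovjy mnx kll gnz
Hunk 6: at line 4 remove [ovjy,mnx] add [idd,gks] -> 9 lines: rzoh xgsz urf vftg zakws idd gks kll gnz
Final line count: 9

Answer: 9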